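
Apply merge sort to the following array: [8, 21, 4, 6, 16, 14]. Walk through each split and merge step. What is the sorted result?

Merge sort trace:

Split: [8, 21, 4, 6, 16, 14] -> [8, 21, 4] and [6, 16, 14]
  Split: [8, 21, 4] -> [8] and [21, 4]
    Split: [21, 4] -> [21] and [4]
    Merge: [21] + [4] -> [4, 21]
  Merge: [8] + [4, 21] -> [4, 8, 21]
  Split: [6, 16, 14] -> [6] and [16, 14]
    Split: [16, 14] -> [16] and [14]
    Merge: [16] + [14] -> [14, 16]
  Merge: [6] + [14, 16] -> [6, 14, 16]
Merge: [4, 8, 21] + [6, 14, 16] -> [4, 6, 8, 14, 16, 21]

Final sorted array: [4, 6, 8, 14, 16, 21]

The merge sort proceeds by recursively splitting the array and merging sorted halves.
After all merges, the sorted array is [4, 6, 8, 14, 16, 21].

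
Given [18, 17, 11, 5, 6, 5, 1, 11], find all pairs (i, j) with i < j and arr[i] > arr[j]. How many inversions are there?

Finding inversions in [18, 17, 11, 5, 6, 5, 1, 11]:

(0, 1): arr[0]=18 > arr[1]=17
(0, 2): arr[0]=18 > arr[2]=11
(0, 3): arr[0]=18 > arr[3]=5
(0, 4): arr[0]=18 > arr[4]=6
(0, 5): arr[0]=18 > arr[5]=5
(0, 6): arr[0]=18 > arr[6]=1
(0, 7): arr[0]=18 > arr[7]=11
(1, 2): arr[1]=17 > arr[2]=11
(1, 3): arr[1]=17 > arr[3]=5
(1, 4): arr[1]=17 > arr[4]=6
(1, 5): arr[1]=17 > arr[5]=5
(1, 6): arr[1]=17 > arr[6]=1
(1, 7): arr[1]=17 > arr[7]=11
(2, 3): arr[2]=11 > arr[3]=5
(2, 4): arr[2]=11 > arr[4]=6
(2, 5): arr[2]=11 > arr[5]=5
(2, 6): arr[2]=11 > arr[6]=1
(3, 6): arr[3]=5 > arr[6]=1
(4, 5): arr[4]=6 > arr[5]=5
(4, 6): arr[4]=6 > arr[6]=1
(5, 6): arr[5]=5 > arr[6]=1

Total inversions: 21

The array has 21 inversion(s): (0,1), (0,2), (0,3), (0,4), (0,5), (0,6), (0,7), (1,2), (1,3), (1,4), (1,5), (1,6), (1,7), (2,3), (2,4), (2,5), (2,6), (3,6), (4,5), (4,6), (5,6). Each pair (i,j) satisfies i < j and arr[i] > arr[j].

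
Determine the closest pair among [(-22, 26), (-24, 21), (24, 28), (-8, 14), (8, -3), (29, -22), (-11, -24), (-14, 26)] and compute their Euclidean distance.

Computing all pairwise distances among 8 points:

d((-22, 26), (-24, 21)) = 5.3852 <-- minimum
d((-22, 26), (24, 28)) = 46.0435
d((-22, 26), (-8, 14)) = 18.4391
d((-22, 26), (8, -3)) = 41.7253
d((-22, 26), (29, -22)) = 70.0357
d((-22, 26), (-11, -24)) = 51.1957
d((-22, 26), (-14, 26)) = 8.0
d((-24, 21), (24, 28)) = 48.5077
d((-24, 21), (-8, 14)) = 17.4642
d((-24, 21), (8, -3)) = 40.0
d((-24, 21), (29, -22)) = 68.2495
d((-24, 21), (-11, -24)) = 46.8402
d((-24, 21), (-14, 26)) = 11.1803
d((24, 28), (-8, 14)) = 34.9285
d((24, 28), (8, -3)) = 34.8855
d((24, 28), (29, -22)) = 50.2494
d((24, 28), (-11, -24)) = 62.6817
d((24, 28), (-14, 26)) = 38.0526
d((-8, 14), (8, -3)) = 23.3452
d((-8, 14), (29, -22)) = 51.6236
d((-8, 14), (-11, -24)) = 38.1182
d((-8, 14), (-14, 26)) = 13.4164
d((8, -3), (29, -22)) = 28.3196
d((8, -3), (-11, -24)) = 28.3196
d((8, -3), (-14, 26)) = 36.4005
d((29, -22), (-11, -24)) = 40.05
d((29, -22), (-14, 26)) = 64.4438
d((-11, -24), (-14, 26)) = 50.0899

Closest pair: (-22, 26) and (-24, 21) with distance 5.3852

The closest pair is (-22, 26) and (-24, 21) with Euclidean distance 5.3852. For 8 points, brute-force pairwise comparison is shown above. For large n, the divide-and-conquer algorithm (sort by x, recurse on halves, check the dividing strip) achieves O(n log n).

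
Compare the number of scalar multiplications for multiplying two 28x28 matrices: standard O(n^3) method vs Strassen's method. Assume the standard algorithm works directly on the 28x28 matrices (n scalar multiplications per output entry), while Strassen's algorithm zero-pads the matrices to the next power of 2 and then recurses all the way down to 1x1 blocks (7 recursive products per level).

Matrix multiplication for 28x28 matrices:

Strassen's algorithm requires power-of-2 dimensions. Pad 28x28 to 32x32 (next power of 2).

Standard algorithm: 28^3 = 21952 multiplications
Strassen's algorithm: 7^(log2(32)) = 7^5 = 16807 multiplications
Savings: 21952 - 16807 = 5145 multiplications

Standard: 21952 multiplications (28^3). Strassen: 16807 multiplications (7^5, after padding to 32x32). Strassen reduces 8 recursive multiplications to 7 at each level.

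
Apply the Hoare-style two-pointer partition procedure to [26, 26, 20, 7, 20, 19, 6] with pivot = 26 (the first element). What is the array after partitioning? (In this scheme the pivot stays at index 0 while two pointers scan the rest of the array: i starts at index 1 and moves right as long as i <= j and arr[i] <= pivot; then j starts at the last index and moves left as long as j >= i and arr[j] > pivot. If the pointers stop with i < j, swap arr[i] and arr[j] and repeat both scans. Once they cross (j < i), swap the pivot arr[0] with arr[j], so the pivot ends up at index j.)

Hoare-style two-pointer partition with pivot = 26:

Initial array: [26, 26, 20, 7, 20, 19, 6]

Pointers start at i = 1, j = 6.
i ends at 7, j ends at 6: the pointers have crossed (j < i), so scanning stops.

Swap pivot arr[0] with arr[6] to place pivot at position 6: [6, 26, 20, 7, 20, 19, 26]
Pivot position: 6

After partitioning with pivot 26, the array becomes [6, 26, 20, 7, 20, 19, 26]. The pivot is placed at index 6. All elements to the left of the pivot are <= 26, and all elements to the right are > 26.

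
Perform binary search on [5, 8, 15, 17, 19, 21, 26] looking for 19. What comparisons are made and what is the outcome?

Binary search for 19 in [5, 8, 15, 17, 19, 21, 26]:

lo=0, hi=6, mid=3, arr[mid]=17 -> 17 < 19, search right half
lo=4, hi=6, mid=5, arr[mid]=21 -> 21 > 19, search left half
lo=4, hi=4, mid=4, arr[mid]=19 -> Found target at index 4!

Binary search finds 19 at index 4 after 3 comparisons. The search repeatedly halves the search space by comparing with the middle element.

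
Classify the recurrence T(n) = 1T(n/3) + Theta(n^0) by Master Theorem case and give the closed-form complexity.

Master Theorem for T(n) = 1T(n/3) + O(n^0):

a = 1, b = 3, c = 0
log_b(a) = log_3(1) = 0.0000

Case 2: c = 0 = log_3(1) = 0.0000
T(n) = O(n^0 log n) = O(log n)

For T(n) = 1T(n/3) + O(n^0): log_3(1) = 0.0000. This is Case 2 of the Master Theorem (c = log_b(a), equal work at all levels), giving O(log n).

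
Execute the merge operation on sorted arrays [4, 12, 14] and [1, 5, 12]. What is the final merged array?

Merging process:

Compare 4 vs 1: take 1 from right. Merged: [1]
Compare 4 vs 5: take 4 from left. Merged: [1, 4]
Compare 12 vs 5: take 5 from right. Merged: [1, 4, 5]
Compare 12 vs 12: take 12 from left. Merged: [1, 4, 5, 12]
Compare 14 vs 12: take 12 from right. Merged: [1, 4, 5, 12, 12]
Append remaining from left: [14]. Merged: [1, 4, 5, 12, 12, 14]

Final merged array: [1, 4, 5, 12, 12, 14]
Total comparisons: 5

The merged array is [1, 4, 5, 12, 12, 14], requiring 5 comparisons. The merge step runs in O(n) time where n is the total number of elements.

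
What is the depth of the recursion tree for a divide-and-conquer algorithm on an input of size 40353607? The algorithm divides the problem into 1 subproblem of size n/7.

For divide and conquer with division factor 7:

Problem sizes at each level:
Level 0: 40353607
Level 1: 5764801
Level 2: 823543
Level 3: 117649
Level 4: 16807
Level 5: 2401
Level 6: 343
Level 7: 49
Level 8: 7
Level 9: 1

The root is level 0 and the size-1 base case is level 9 (the tree spans levels 0 through 9, i.e. 10 levels counting the root), so the depth is the number of divisions: log_7(40353607) = 9

The recursion tree depth is log_7(40353607) = 9. At each level, the problem size is divided by 7, so it takes 9 divisions to reduce to a base case of size 1. The algorithm makes 1 recursive call at each level.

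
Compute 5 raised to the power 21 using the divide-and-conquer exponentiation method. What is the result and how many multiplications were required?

Computing 5^21 by squaring (build up from 5^1; each line after the first costs one multiplication):

5^1 = 5
5^2 = (5^1)^2 = 5^2 = 25
5^4 = (5^2)^2 = 25^2 = 625
5^5 = 5 * 5^4 = 5 * 625 = 3125
5^10 = (5^5)^2 = 3125^2 = 9765625
5^20 = (5^10)^2 = 9765625^2 = 95367431640625
5^21 = 5 * 5^20 = 5 * 95367431640625 = 476837158203125

Result: 476837158203125
Multiplications needed: 6 (6 lines after 5^1)

5^21 = 476837158203125. Using exponentiation by squaring, this requires 6 multiplications. The key idea: if the exponent is even, square the half-power; if odd, multiply by the base once.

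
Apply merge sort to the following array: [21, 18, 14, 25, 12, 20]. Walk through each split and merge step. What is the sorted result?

Merge sort trace:

Split: [21, 18, 14, 25, 12, 20] -> [21, 18, 14] and [25, 12, 20]
  Split: [21, 18, 14] -> [21] and [18, 14]
    Split: [18, 14] -> [18] and [14]
    Merge: [18] + [14] -> [14, 18]
  Merge: [21] + [14, 18] -> [14, 18, 21]
  Split: [25, 12, 20] -> [25] and [12, 20]
    Split: [12, 20] -> [12] and [20]
    Merge: [12] + [20] -> [12, 20]
  Merge: [25] + [12, 20] -> [12, 20, 25]
Merge: [14, 18, 21] + [12, 20, 25] -> [12, 14, 18, 20, 21, 25]

Final sorted array: [12, 14, 18, 20, 21, 25]

The merge sort proceeds by recursively splitting the array and merging sorted halves.
After all merges, the sorted array is [12, 14, 18, 20, 21, 25].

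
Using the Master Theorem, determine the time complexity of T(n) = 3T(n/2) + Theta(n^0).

Master Theorem for T(n) = 3T(n/2) + O(n^0):

a = 3, b = 2, c = 0
log_b(a) = log_2(3) = 1.5850

Case 1: c = 0 < log_2(3) = 1.5850
T(n) = O(n^(log_2 3))

For T(n) = 3T(n/2) + O(n^0): log_2(3) = 1.5850. This is Case 1 of the Master Theorem (c < log_b(a), work dominated by leaves), giving O(n^(log_2 3)).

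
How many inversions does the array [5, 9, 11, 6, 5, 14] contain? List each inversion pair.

Finding inversions in [5, 9, 11, 6, 5, 14]:

(1, 3): arr[1]=9 > arr[3]=6
(1, 4): arr[1]=9 > arr[4]=5
(2, 3): arr[2]=11 > arr[3]=6
(2, 4): arr[2]=11 > arr[4]=5
(3, 4): arr[3]=6 > arr[4]=5

Total inversions: 5

The array has 5 inversion(s): (1,3), (1,4), (2,3), (2,4), (3,4). Each pair (i,j) satisfies i < j and arr[i] > arr[j].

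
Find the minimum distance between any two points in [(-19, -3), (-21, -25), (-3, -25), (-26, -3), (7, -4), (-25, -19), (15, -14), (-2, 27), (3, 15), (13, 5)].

Computing all pairwise distances among 10 points:

d((-19, -3), (-21, -25)) = 22.0907
d((-19, -3), (-3, -25)) = 27.2029
d((-19, -3), (-26, -3)) = 7.0 <-- minimum
d((-19, -3), (7, -4)) = 26.0192
d((-19, -3), (-25, -19)) = 17.088
d((-19, -3), (15, -14)) = 35.7351
d((-19, -3), (-2, 27)) = 34.4819
d((-19, -3), (3, 15)) = 28.4253
d((-19, -3), (13, 5)) = 32.9848
d((-21, -25), (-3, -25)) = 18.0
d((-21, -25), (-26, -3)) = 22.561
d((-21, -25), (7, -4)) = 35.0
d((-21, -25), (-25, -19)) = 7.2111
d((-21, -25), (15, -14)) = 37.6431
d((-21, -25), (-2, 27)) = 55.3624
d((-21, -25), (3, 15)) = 46.6476
d((-21, -25), (13, 5)) = 45.3431
d((-3, -25), (-26, -3)) = 31.8277
d((-3, -25), (7, -4)) = 23.2594
d((-3, -25), (-25, -19)) = 22.8035
d((-3, -25), (15, -14)) = 21.095
d((-3, -25), (-2, 27)) = 52.0096
d((-3, -25), (3, 15)) = 40.4475
d((-3, -25), (13, 5)) = 34.0
d((-26, -3), (7, -4)) = 33.0151
d((-26, -3), (-25, -19)) = 16.0312
d((-26, -3), (15, -14)) = 42.45
d((-26, -3), (-2, 27)) = 38.4187
d((-26, -3), (3, 15)) = 34.1321
d((-26, -3), (13, 5)) = 39.8121
d((7, -4), (-25, -19)) = 35.3412
d((7, -4), (15, -14)) = 12.8062
d((7, -4), (-2, 27)) = 32.28
d((7, -4), (3, 15)) = 19.4165
d((7, -4), (13, 5)) = 10.8167
d((-25, -19), (15, -14)) = 40.3113
d((-25, -19), (-2, 27)) = 51.4296
d((-25, -19), (3, 15)) = 44.0454
d((-25, -19), (13, 5)) = 44.9444
d((15, -14), (-2, 27)) = 44.3847
d((15, -14), (3, 15)) = 31.3847
d((15, -14), (13, 5)) = 19.105
d((-2, 27), (3, 15)) = 13.0
d((-2, 27), (13, 5)) = 26.6271
d((3, 15), (13, 5)) = 14.1421

Closest pair: (-19, -3) and (-26, -3) with distance 7.0

The closest pair is (-19, -3) and (-26, -3) with Euclidean distance 7.0. For 10 points, brute-force pairwise comparison is shown above. For large n, the divide-and-conquer algorithm (sort by x, recurse on halves, check the dividing strip) achieves O(n log n).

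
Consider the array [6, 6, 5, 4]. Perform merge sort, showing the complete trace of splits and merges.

Merge sort trace:

Split: [6, 6, 5, 4] -> [6, 6] and [5, 4]
  Split: [6, 6] -> [6] and [6]
  Merge: [6] + [6] -> [6, 6]
  Split: [5, 4] -> [5] and [4]
  Merge: [5] + [4] -> [4, 5]
Merge: [6, 6] + [4, 5] -> [4, 5, 6, 6]

Final sorted array: [4, 5, 6, 6]

The merge sort proceeds by recursively splitting the array and merging sorted halves.
After all merges, the sorted array is [4, 5, 6, 6].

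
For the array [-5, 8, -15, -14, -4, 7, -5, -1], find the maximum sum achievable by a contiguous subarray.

Using Kadane's algorithm on [-5, 8, -15, -14, -4, 7, -5, -1]:

Scanning through the array:
Position 1 (value 8): max_ending_here = 8, max_so_far = 8
Position 2 (value -15): max_ending_here = -7, max_so_far = 8
Position 3 (value -14): max_ending_here = -14, max_so_far = 8
Position 4 (value -4): max_ending_here = -4, max_so_far = 8
Position 5 (value 7): max_ending_here = 7, max_so_far = 8
Position 6 (value -5): max_ending_here = 2, max_so_far = 8
Position 7 (value -1): max_ending_here = 1, max_so_far = 8

Maximum subarray: [8]
Maximum sum: 8

The maximum subarray is [8] with sum 8. This subarray runs from index 1 to index 1.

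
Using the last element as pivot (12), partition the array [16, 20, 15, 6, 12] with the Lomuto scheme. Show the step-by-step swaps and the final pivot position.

Lomuto partition with pivot = 12:

Initial array: [16, 20, 15, 6, 12]

arr[0]=16 > 12: no swap
arr[1]=20 > 12: no swap
arr[2]=15 > 12: no swap
arr[3]=6 <= 12: swap with position 0, array becomes [6, 20, 15, 16, 12]

Place pivot at position 1: [6, 12, 15, 16, 20]
Pivot position: 1

After partitioning with pivot 12, the array becomes [6, 12, 15, 16, 20]. The pivot is placed at index 1. All elements to the left of the pivot are <= 12, and all elements to the right are > 12.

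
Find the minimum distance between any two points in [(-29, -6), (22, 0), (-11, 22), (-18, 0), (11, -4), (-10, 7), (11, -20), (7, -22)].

Computing all pairwise distances among 8 points:

d((-29, -6), (22, 0)) = 51.3517
d((-29, -6), (-11, 22)) = 33.2866
d((-29, -6), (-18, 0)) = 12.53
d((-29, -6), (11, -4)) = 40.05
d((-29, -6), (-10, 7)) = 23.0217
d((-29, -6), (11, -20)) = 42.3792
d((-29, -6), (7, -22)) = 39.3954
d((22, 0), (-11, 22)) = 39.6611
d((22, 0), (-18, 0)) = 40.0
d((22, 0), (11, -4)) = 11.7047
d((22, 0), (-10, 7)) = 32.7567
d((22, 0), (11, -20)) = 22.8254
d((22, 0), (7, -22)) = 26.6271
d((-11, 22), (-18, 0)) = 23.0868
d((-11, 22), (11, -4)) = 34.0588
d((-11, 22), (-10, 7)) = 15.0333
d((-11, 22), (11, -20)) = 47.4131
d((-11, 22), (7, -22)) = 47.5395
d((-18, 0), (11, -4)) = 29.2746
d((-18, 0), (-10, 7)) = 10.6301
d((-18, 0), (11, -20)) = 35.2278
d((-18, 0), (7, -22)) = 33.3017
d((11, -4), (-10, 7)) = 23.7065
d((11, -4), (11, -20)) = 16.0
d((11, -4), (7, -22)) = 18.4391
d((-10, 7), (11, -20)) = 34.2053
d((-10, 7), (7, -22)) = 33.6155
d((11, -20), (7, -22)) = 4.4721 <-- minimum

Closest pair: (11, -20) and (7, -22) with distance 4.4721

The closest pair is (11, -20) and (7, -22) with Euclidean distance 4.4721. For 8 points, brute-force pairwise comparison is shown above. For large n, the divide-and-conquer algorithm (sort by x, recurse on halves, check the dividing strip) achieves O(n log n).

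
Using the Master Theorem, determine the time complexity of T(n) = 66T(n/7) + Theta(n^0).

Master Theorem for T(n) = 66T(n/7) + O(n^0):

a = 66, b = 7, c = 0
log_b(a) = log_7(66) = 2.1531

Case 1: c = 0 < log_7(66) = 2.1531
T(n) = O(n^(log_7 66))

For T(n) = 66T(n/7) + O(n^0): log_7(66) = 2.1531. This is Case 1 of the Master Theorem (c < log_b(a), work dominated by leaves), giving O(n^(log_7 66)).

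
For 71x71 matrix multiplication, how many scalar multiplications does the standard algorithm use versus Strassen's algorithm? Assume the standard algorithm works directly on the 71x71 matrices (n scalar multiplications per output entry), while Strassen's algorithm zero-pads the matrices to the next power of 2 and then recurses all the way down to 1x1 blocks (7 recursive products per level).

Matrix multiplication for 71x71 matrices:

Strassen's algorithm requires power-of-2 dimensions. Pad 71x71 to 128x128 (next power of 2).

Standard algorithm: 71^3 = 357911 multiplications
Strassen's algorithm: 7^(log2(128)) = 7^7 = 823543 multiplications
Difference: 357911 - 823543 = -465632 (Strassen uses MORE here due to padding overhead — for small or just-over-power-of-2 n, padding can outweigh the per-level savings)

Standard: 357911 multiplications (71^3). Strassen: 823543 multiplications (7^7, after padding to 128x128). Strassen reduces 8 recursive multiplications to 7 at each level.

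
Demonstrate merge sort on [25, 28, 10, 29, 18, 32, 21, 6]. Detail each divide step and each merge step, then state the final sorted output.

Merge sort trace:

Split: [25, 28, 10, 29, 18, 32, 21, 6] -> [25, 28, 10, 29] and [18, 32, 21, 6]
  Split: [25, 28, 10, 29] -> [25, 28] and [10, 29]
    Split: [25, 28] -> [25] and [28]
    Merge: [25] + [28] -> [25, 28]
    Split: [10, 29] -> [10] and [29]
    Merge: [10] + [29] -> [10, 29]
  Merge: [25, 28] + [10, 29] -> [10, 25, 28, 29]
  Split: [18, 32, 21, 6] -> [18, 32] and [21, 6]
    Split: [18, 32] -> [18] and [32]
    Merge: [18] + [32] -> [18, 32]
    Split: [21, 6] -> [21] and [6]
    Merge: [21] + [6] -> [6, 21]
  Merge: [18, 32] + [6, 21] -> [6, 18, 21, 32]
Merge: [10, 25, 28, 29] + [6, 18, 21, 32] -> [6, 10, 18, 21, 25, 28, 29, 32]

Final sorted array: [6, 10, 18, 21, 25, 28, 29, 32]

The merge sort proceeds by recursively splitting the array and merging sorted halves.
After all merges, the sorted array is [6, 10, 18, 21, 25, 28, 29, 32].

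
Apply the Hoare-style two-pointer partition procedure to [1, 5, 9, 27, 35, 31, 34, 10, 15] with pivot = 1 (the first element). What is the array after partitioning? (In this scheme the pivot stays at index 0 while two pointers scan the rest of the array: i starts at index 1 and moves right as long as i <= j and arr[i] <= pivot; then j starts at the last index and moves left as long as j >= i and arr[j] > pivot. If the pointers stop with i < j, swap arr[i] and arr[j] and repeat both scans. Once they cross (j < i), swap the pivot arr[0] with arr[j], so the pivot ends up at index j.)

Hoare-style two-pointer partition with pivot = 1:

Initial array: [1, 5, 9, 27, 35, 31, 34, 10, 15]

Pointers start at i = 1, j = 8.
i ends at 1, j ends at 0: the pointers have crossed (j < i), so scanning stops.

j = 0, so swapping arr[0] with arr[j] leaves the pivot at position 0: [1, 5, 9, 27, 35, 31, 34, 10, 15]
Pivot position: 0

After partitioning with pivot 1, the array becomes [1, 5, 9, 27, 35, 31, 34, 10, 15]. The pivot is placed at index 0. All elements to the left of the pivot are <= 1, and all elements to the right are > 1.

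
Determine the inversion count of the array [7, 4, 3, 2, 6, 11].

Finding inversions in [7, 4, 3, 2, 6, 11]:

(0, 1): arr[0]=7 > arr[1]=4
(0, 2): arr[0]=7 > arr[2]=3
(0, 3): arr[0]=7 > arr[3]=2
(0, 4): arr[0]=7 > arr[4]=6
(1, 2): arr[1]=4 > arr[2]=3
(1, 3): arr[1]=4 > arr[3]=2
(2, 3): arr[2]=3 > arr[3]=2

Total inversions: 7

The array has 7 inversion(s): (0,1), (0,2), (0,3), (0,4), (1,2), (1,3), (2,3). Each pair (i,j) satisfies i < j and arr[i] > arr[j].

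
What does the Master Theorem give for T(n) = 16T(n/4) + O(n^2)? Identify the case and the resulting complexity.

Master Theorem for T(n) = 16T(n/4) + O(n^2):

a = 16, b = 4, c = 2
log_b(a) = log_4(16) = 2.0000

Case 2: c = 2 = log_4(16) = 2.0000
T(n) = O(n^2 log n) = O(n^2 log n)

For T(n) = 16T(n/4) + O(n^2): log_4(16) = 2.0000. This is Case 2 of the Master Theorem (c = log_b(a), equal work at all levels), giving O(n^2 log n).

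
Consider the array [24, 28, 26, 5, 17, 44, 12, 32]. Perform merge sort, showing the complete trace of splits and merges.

Merge sort trace:

Split: [24, 28, 26, 5, 17, 44, 12, 32] -> [24, 28, 26, 5] and [17, 44, 12, 32]
  Split: [24, 28, 26, 5] -> [24, 28] and [26, 5]
    Split: [24, 28] -> [24] and [28]
    Merge: [24] + [28] -> [24, 28]
    Split: [26, 5] -> [26] and [5]
    Merge: [26] + [5] -> [5, 26]
  Merge: [24, 28] + [5, 26] -> [5, 24, 26, 28]
  Split: [17, 44, 12, 32] -> [17, 44] and [12, 32]
    Split: [17, 44] -> [17] and [44]
    Merge: [17] + [44] -> [17, 44]
    Split: [12, 32] -> [12] and [32]
    Merge: [12] + [32] -> [12, 32]
  Merge: [17, 44] + [12, 32] -> [12, 17, 32, 44]
Merge: [5, 24, 26, 28] + [12, 17, 32, 44] -> [5, 12, 17, 24, 26, 28, 32, 44]

Final sorted array: [5, 12, 17, 24, 26, 28, 32, 44]

The merge sort proceeds by recursively splitting the array and merging sorted halves.
After all merges, the sorted array is [5, 12, 17, 24, 26, 28, 32, 44].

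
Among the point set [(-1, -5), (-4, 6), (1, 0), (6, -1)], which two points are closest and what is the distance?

Computing all pairwise distances among 4 points:

d((-1, -5), (-4, 6)) = 11.4018
d((-1, -5), (1, 0)) = 5.3852
d((-1, -5), (6, -1)) = 8.0623
d((-4, 6), (1, 0)) = 7.8102
d((-4, 6), (6, -1)) = 12.2066
d((1, 0), (6, -1)) = 5.099 <-- minimum

Closest pair: (1, 0) and (6, -1) with distance 5.099

The closest pair is (1, 0) and (6, -1) with Euclidean distance 5.099. For 4 points, brute-force pairwise comparison is shown above. For large n, the divide-and-conquer algorithm (sort by x, recurse on halves, check the dividing strip) achieves O(n log n).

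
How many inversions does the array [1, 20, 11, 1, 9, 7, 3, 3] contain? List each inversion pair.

Finding inversions in [1, 20, 11, 1, 9, 7, 3, 3]:

(1, 2): arr[1]=20 > arr[2]=11
(1, 3): arr[1]=20 > arr[3]=1
(1, 4): arr[1]=20 > arr[4]=9
(1, 5): arr[1]=20 > arr[5]=7
(1, 6): arr[1]=20 > arr[6]=3
(1, 7): arr[1]=20 > arr[7]=3
(2, 3): arr[2]=11 > arr[3]=1
(2, 4): arr[2]=11 > arr[4]=9
(2, 5): arr[2]=11 > arr[5]=7
(2, 6): arr[2]=11 > arr[6]=3
(2, 7): arr[2]=11 > arr[7]=3
(4, 5): arr[4]=9 > arr[5]=7
(4, 6): arr[4]=9 > arr[6]=3
(4, 7): arr[4]=9 > arr[7]=3
(5, 6): arr[5]=7 > arr[6]=3
(5, 7): arr[5]=7 > arr[7]=3

Total inversions: 16

The array has 16 inversion(s): (1,2), (1,3), (1,4), (1,5), (1,6), (1,7), (2,3), (2,4), (2,5), (2,6), (2,7), (4,5), (4,6), (4,7), (5,6), (5,7). Each pair (i,j) satisfies i < j and arr[i] > arr[j].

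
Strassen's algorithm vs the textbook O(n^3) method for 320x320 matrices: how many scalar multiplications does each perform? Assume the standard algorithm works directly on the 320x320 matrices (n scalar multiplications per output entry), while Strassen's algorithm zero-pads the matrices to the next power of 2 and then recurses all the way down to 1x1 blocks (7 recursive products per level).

Matrix multiplication for 320x320 matrices:

Strassen's algorithm requires power-of-2 dimensions. Pad 320x320 to 512x512 (next power of 2).

Standard algorithm: 320^3 = 32768000 multiplications
Strassen's algorithm: 7^(log2(512)) = 7^9 = 40353607 multiplications
Difference: 32768000 - 40353607 = -7585607 (Strassen uses MORE here due to padding overhead — for small or just-over-power-of-2 n, padding can outweigh the per-level savings)

Standard: 32768000 multiplications (320^3). Strassen: 40353607 multiplications (7^9, after padding to 512x512). Strassen reduces 8 recursive multiplications to 7 at each level.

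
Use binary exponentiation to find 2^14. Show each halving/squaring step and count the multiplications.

Computing 2^14 by squaring (build up from 2^1; each line after the first costs one multiplication):

2^1 = 2
2^2 = (2^1)^2 = 2^2 = 4
2^3 = 2 * 2^2 = 2 * 4 = 8
2^6 = (2^3)^2 = 8^2 = 64
2^7 = 2 * 2^6 = 2 * 64 = 128
2^14 = (2^7)^2 = 128^2 = 16384

Result: 16384
Multiplications needed: 5 (5 lines after 2^1)

2^14 = 16384. Using exponentiation by squaring, this requires 5 multiplications. The key idea: if the exponent is even, square the half-power; if odd, multiply by the base once.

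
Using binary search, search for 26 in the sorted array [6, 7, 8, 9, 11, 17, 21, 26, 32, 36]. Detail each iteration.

Binary search for 26 in [6, 7, 8, 9, 11, 17, 21, 26, 32, 36]:

lo=0, hi=9, mid=4, arr[mid]=11 -> 11 < 26, search right half
lo=5, hi=9, mid=7, arr[mid]=26 -> Found target at index 7!

Binary search finds 26 at index 7 after 2 comparisons. The search repeatedly halves the search space by comparing with the middle element.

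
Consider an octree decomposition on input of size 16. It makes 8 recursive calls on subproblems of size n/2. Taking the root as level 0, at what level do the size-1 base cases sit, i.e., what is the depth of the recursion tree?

For divide and conquer with division factor 2:

Problem sizes at each level:
Level 0: 16
Level 1: 8
Level 2: 4
Level 3: 2
Level 4: 1

The root is level 0 and the size-1 base case is level 4 (the tree spans levels 0 through 4, i.e. 5 levels counting the root), so the depth is the number of divisions: log_2(16) = 4

The recursion tree depth is log_2(16) = 4. At each level, the problem size is divided by 2, so it takes 4 divisions to reduce to a base case of size 1. The algorithm makes 8 recursive calls at each level.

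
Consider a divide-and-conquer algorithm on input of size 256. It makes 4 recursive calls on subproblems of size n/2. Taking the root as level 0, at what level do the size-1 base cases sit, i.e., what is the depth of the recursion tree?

For divide and conquer with division factor 2:

Problem sizes at each level:
Level 0: 256
Level 1: 128
Level 2: 64
Level 3: 32
Level 4: 16
Level 5: 8
Level 6: 4
Level 7: 2
Level 8: 1

The root is level 0 and the size-1 base case is level 8 (the tree spans levels 0 through 8, i.e. 9 levels counting the root), so the depth is the number of divisions: log_2(256) = 8

The recursion tree depth is log_2(256) = 8. At each level, the problem size is divided by 2, so it takes 8 divisions to reduce to a base case of size 1. The algorithm makes 4 recursive calls at each level.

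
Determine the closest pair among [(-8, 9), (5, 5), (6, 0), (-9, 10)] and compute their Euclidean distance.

Computing all pairwise distances among 4 points:

d((-8, 9), (5, 5)) = 13.6015
d((-8, 9), (6, 0)) = 16.6433
d((-8, 9), (-9, 10)) = 1.4142 <-- minimum
d((5, 5), (6, 0)) = 5.099
d((5, 5), (-9, 10)) = 14.8661
d((6, 0), (-9, 10)) = 18.0278

Closest pair: (-8, 9) and (-9, 10) with distance 1.4142

The closest pair is (-8, 9) and (-9, 10) with Euclidean distance 1.4142. For 4 points, brute-force pairwise comparison is shown above. For large n, the divide-and-conquer algorithm (sort by x, recurse on halves, check the dividing strip) achieves O(n log n).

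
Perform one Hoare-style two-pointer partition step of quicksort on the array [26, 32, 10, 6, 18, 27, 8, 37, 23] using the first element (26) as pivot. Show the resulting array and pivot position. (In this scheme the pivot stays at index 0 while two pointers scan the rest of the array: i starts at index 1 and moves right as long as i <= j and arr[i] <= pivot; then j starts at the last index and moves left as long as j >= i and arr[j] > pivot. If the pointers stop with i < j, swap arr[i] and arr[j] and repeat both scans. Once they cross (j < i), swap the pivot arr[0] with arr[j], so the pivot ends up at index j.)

Hoare-style two-pointer partition with pivot = 26:

Initial array: [26, 32, 10, 6, 18, 27, 8, 37, 23]

Pointers start at i = 1, j = 8.
i stops at index 1 (arr[1]=32 > 26), j stops at index 8 (arr[8]=23 <= 26): swap arr[1] and arr[8], array becomes [26, 23, 10, 6, 18, 27, 8, 37, 32]
i stops at index 5 (arr[5]=27 > 26), j stops at index 6 (arr[6]=8 <= 26): swap arr[5] and arr[6], array becomes [26, 23, 10, 6, 18, 8, 27, 37, 32]
i ends at 6, j ends at 5: the pointers have crossed (j < i), so scanning stops.

Swap pivot arr[0] with arr[5] to place pivot at position 5: [8, 23, 10, 6, 18, 26, 27, 37, 32]
Pivot position: 5

After partitioning with pivot 26, the array becomes [8, 23, 10, 6, 18, 26, 27, 37, 32]. The pivot is placed at index 5. All elements to the left of the pivot are <= 26, and all elements to the right are > 26.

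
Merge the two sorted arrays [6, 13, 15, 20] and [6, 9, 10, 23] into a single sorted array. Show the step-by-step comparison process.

Merging process:

Compare 6 vs 6: take 6 from left. Merged: [6]
Compare 13 vs 6: take 6 from right. Merged: [6, 6]
Compare 13 vs 9: take 9 from right. Merged: [6, 6, 9]
Compare 13 vs 10: take 10 from right. Merged: [6, 6, 9, 10]
Compare 13 vs 23: take 13 from left. Merged: [6, 6, 9, 10, 13]
Compare 15 vs 23: take 15 from left. Merged: [6, 6, 9, 10, 13, 15]
Compare 20 vs 23: take 20 from left. Merged: [6, 6, 9, 10, 13, 15, 20]
Append remaining from right: [23]. Merged: [6, 6, 9, 10, 13, 15, 20, 23]

Final merged array: [6, 6, 9, 10, 13, 15, 20, 23]
Total comparisons: 7

The merged array is [6, 6, 9, 10, 13, 15, 20, 23], requiring 7 comparisons. The merge step runs in O(n) time where n is the total number of elements.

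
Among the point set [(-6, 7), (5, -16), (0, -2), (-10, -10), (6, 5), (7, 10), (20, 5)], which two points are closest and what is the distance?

Computing all pairwise distances among 7 points:

d((-6, 7), (5, -16)) = 25.4951
d((-6, 7), (0, -2)) = 10.8167
d((-6, 7), (-10, -10)) = 17.4642
d((-6, 7), (6, 5)) = 12.1655
d((-6, 7), (7, 10)) = 13.3417
d((-6, 7), (20, 5)) = 26.0768
d((5, -16), (0, -2)) = 14.8661
d((5, -16), (-10, -10)) = 16.1555
d((5, -16), (6, 5)) = 21.0238
d((5, -16), (7, 10)) = 26.0768
d((5, -16), (20, 5)) = 25.807
d((0, -2), (-10, -10)) = 12.8062
d((0, -2), (6, 5)) = 9.2195
d((0, -2), (7, 10)) = 13.8924
d((0, -2), (20, 5)) = 21.1896
d((-10, -10), (6, 5)) = 21.9317
d((-10, -10), (7, 10)) = 26.2488
d((-10, -10), (20, 5)) = 33.541
d((6, 5), (7, 10)) = 5.099 <-- minimum
d((6, 5), (20, 5)) = 14.0
d((7, 10), (20, 5)) = 13.9284

Closest pair: (6, 5) and (7, 10) with distance 5.099

The closest pair is (6, 5) and (7, 10) with Euclidean distance 5.099. For 7 points, brute-force pairwise comparison is shown above. For large n, the divide-and-conquer algorithm (sort by x, recurse on halves, check the dividing strip) achieves O(n log n).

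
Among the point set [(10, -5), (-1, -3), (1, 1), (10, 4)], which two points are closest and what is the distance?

Computing all pairwise distances among 4 points:

d((10, -5), (-1, -3)) = 11.1803
d((10, -5), (1, 1)) = 10.8167
d((10, -5), (10, 4)) = 9.0
d((-1, -3), (1, 1)) = 4.4721 <-- minimum
d((-1, -3), (10, 4)) = 13.0384
d((1, 1), (10, 4)) = 9.4868

Closest pair: (-1, -3) and (1, 1) with distance 4.4721

The closest pair is (-1, -3) and (1, 1) with Euclidean distance 4.4721. For 4 points, brute-force pairwise comparison is shown above. For large n, the divide-and-conquer algorithm (sort by x, recurse on halves, check the dividing strip) achieves O(n log n).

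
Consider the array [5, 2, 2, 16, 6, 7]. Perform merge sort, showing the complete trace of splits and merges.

Merge sort trace:

Split: [5, 2, 2, 16, 6, 7] -> [5, 2, 2] and [16, 6, 7]
  Split: [5, 2, 2] -> [5] and [2, 2]
    Split: [2, 2] -> [2] and [2]
    Merge: [2] + [2] -> [2, 2]
  Merge: [5] + [2, 2] -> [2, 2, 5]
  Split: [16, 6, 7] -> [16] and [6, 7]
    Split: [6, 7] -> [6] and [7]
    Merge: [6] + [7] -> [6, 7]
  Merge: [16] + [6, 7] -> [6, 7, 16]
Merge: [2, 2, 5] + [6, 7, 16] -> [2, 2, 5, 6, 7, 16]

Final sorted array: [2, 2, 5, 6, 7, 16]

The merge sort proceeds by recursively splitting the array and merging sorted halves.
After all merges, the sorted array is [2, 2, 5, 6, 7, 16].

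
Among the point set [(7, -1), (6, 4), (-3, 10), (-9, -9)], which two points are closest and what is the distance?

Computing all pairwise distances among 4 points:

d((7, -1), (6, 4)) = 5.099 <-- minimum
d((7, -1), (-3, 10)) = 14.8661
d((7, -1), (-9, -9)) = 17.8885
d((6, 4), (-3, 10)) = 10.8167
d((6, 4), (-9, -9)) = 19.8494
d((-3, 10), (-9, -9)) = 19.9249

Closest pair: (7, -1) and (6, 4) with distance 5.099

The closest pair is (7, -1) and (6, 4) with Euclidean distance 5.099. For 4 points, brute-force pairwise comparison is shown above. For large n, the divide-and-conquer algorithm (sort by x, recurse on halves, check the dividing strip) achieves O(n log n).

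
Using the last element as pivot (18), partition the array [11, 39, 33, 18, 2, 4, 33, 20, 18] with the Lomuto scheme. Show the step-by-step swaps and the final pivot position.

Lomuto partition with pivot = 18:

Initial array: [11, 39, 33, 18, 2, 4, 33, 20, 18]

arr[0]=11 <= 18: swap with position 0, array becomes [11, 39, 33, 18, 2, 4, 33, 20, 18]
arr[1]=39 > 18: no swap
arr[2]=33 > 18: no swap
arr[3]=18 <= 18: swap with position 1, array becomes [11, 18, 33, 39, 2, 4, 33, 20, 18]
arr[4]=2 <= 18: swap with position 2, array becomes [11, 18, 2, 39, 33, 4, 33, 20, 18]
arr[5]=4 <= 18: swap with position 3, array becomes [11, 18, 2, 4, 33, 39, 33, 20, 18]
arr[6]=33 > 18: no swap
arr[7]=20 > 18: no swap

Place pivot at position 4: [11, 18, 2, 4, 18, 39, 33, 20, 33]
Pivot position: 4

After partitioning with pivot 18, the array becomes [11, 18, 2, 4, 18, 39, 33, 20, 33]. The pivot is placed at index 4. All elements to the left of the pivot are <= 18, and all elements to the right are > 18.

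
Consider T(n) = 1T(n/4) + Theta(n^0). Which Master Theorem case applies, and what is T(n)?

Master Theorem for T(n) = 1T(n/4) + O(n^0):

a = 1, b = 4, c = 0
log_b(a) = log_4(1) = 0.0000

Case 2: c = 0 = log_4(1) = 0.0000
T(n) = O(n^0 log n) = O(log n)

For T(n) = 1T(n/4) + O(n^0): log_4(1) = 0.0000. This is Case 2 of the Master Theorem (c = log_b(a), equal work at all levels), giving O(log n).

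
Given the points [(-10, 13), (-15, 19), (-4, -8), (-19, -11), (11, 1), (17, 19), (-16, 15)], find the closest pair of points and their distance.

Computing all pairwise distances among 7 points:

d((-10, 13), (-15, 19)) = 7.8102
d((-10, 13), (-4, -8)) = 21.8403
d((-10, 13), (-19, -11)) = 25.632
d((-10, 13), (11, 1)) = 24.1868
d((-10, 13), (17, 19)) = 27.6586
d((-10, 13), (-16, 15)) = 6.3246
d((-15, 19), (-4, -8)) = 29.1548
d((-15, 19), (-19, -11)) = 30.2655
d((-15, 19), (11, 1)) = 31.6228
d((-15, 19), (17, 19)) = 32.0
d((-15, 19), (-16, 15)) = 4.1231 <-- minimum
d((-4, -8), (-19, -11)) = 15.2971
d((-4, -8), (11, 1)) = 17.4929
d((-4, -8), (17, 19)) = 34.2053
d((-4, -8), (-16, 15)) = 25.9422
d((-19, -11), (11, 1)) = 32.311
d((-19, -11), (17, 19)) = 46.8615
d((-19, -11), (-16, 15)) = 26.1725
d((11, 1), (17, 19)) = 18.9737
d((11, 1), (-16, 15)) = 30.4138
d((17, 19), (-16, 15)) = 33.2415

Closest pair: (-15, 19) and (-16, 15) with distance 4.1231

The closest pair is (-15, 19) and (-16, 15) with Euclidean distance 4.1231. For 7 points, brute-force pairwise comparison is shown above. For large n, the divide-and-conquer algorithm (sort by x, recurse on halves, check the dividing strip) achieves O(n log n).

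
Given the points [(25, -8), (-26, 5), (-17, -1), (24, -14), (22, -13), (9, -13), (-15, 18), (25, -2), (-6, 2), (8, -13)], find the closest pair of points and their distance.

Computing all pairwise distances among 10 points:

d((25, -8), (-26, 5)) = 52.6308
d((25, -8), (-17, -1)) = 42.5793
d((25, -8), (24, -14)) = 6.0828
d((25, -8), (22, -13)) = 5.831
d((25, -8), (9, -13)) = 16.7631
d((25, -8), (-15, 18)) = 47.7074
d((25, -8), (25, -2)) = 6.0
d((25, -8), (-6, 2)) = 32.573
d((25, -8), (8, -13)) = 17.72
d((-26, 5), (-17, -1)) = 10.8167
d((-26, 5), (24, -14)) = 53.4883
d((-26, 5), (22, -13)) = 51.264
d((-26, 5), (9, -13)) = 39.3573
d((-26, 5), (-15, 18)) = 17.0294
d((-26, 5), (25, -2)) = 51.4782
d((-26, 5), (-6, 2)) = 20.2237
d((-26, 5), (8, -13)) = 38.4708
d((-17, -1), (24, -14)) = 43.0116
d((-17, -1), (22, -13)) = 40.8044
d((-17, -1), (9, -13)) = 28.6356
d((-17, -1), (-15, 18)) = 19.105
d((-17, -1), (25, -2)) = 42.0119
d((-17, -1), (-6, 2)) = 11.4018
d((-17, -1), (8, -13)) = 27.7308
d((24, -14), (22, -13)) = 2.2361
d((24, -14), (9, -13)) = 15.0333
d((24, -14), (-15, 18)) = 50.448
d((24, -14), (25, -2)) = 12.0416
d((24, -14), (-6, 2)) = 34.0
d((24, -14), (8, -13)) = 16.0312
d((22, -13), (9, -13)) = 13.0
d((22, -13), (-15, 18)) = 48.2701
d((22, -13), (25, -2)) = 11.4018
d((22, -13), (-6, 2)) = 31.7648
d((22, -13), (8, -13)) = 14.0
d((9, -13), (-15, 18)) = 39.2046
d((9, -13), (25, -2)) = 19.4165
d((9, -13), (-6, 2)) = 21.2132
d((9, -13), (8, -13)) = 1.0 <-- minimum
d((-15, 18), (25, -2)) = 44.7214
d((-15, 18), (-6, 2)) = 18.3576
d((-15, 18), (8, -13)) = 38.6005
d((25, -2), (-6, 2)) = 31.257
d((25, -2), (8, -13)) = 20.2485
d((-6, 2), (8, -13)) = 20.5183

Closest pair: (9, -13) and (8, -13) with distance 1.0

The closest pair is (9, -13) and (8, -13) with Euclidean distance 1.0. For 10 points, brute-force pairwise comparison is shown above. For large n, the divide-and-conquer algorithm (sort by x, recurse on halves, check the dividing strip) achieves O(n log n).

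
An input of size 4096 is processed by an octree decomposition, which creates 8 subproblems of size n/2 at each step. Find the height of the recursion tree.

For divide and conquer with division factor 2:

Problem sizes at each level:
Level 0: 4096
Level 1: 2048
Level 2: 1024
Level 3: 512
Level 4: 256
Level 5: 128
Level 6: 64
Level 7: 32
Level 8: 16
Level 9: 8
Level 10: 4
Level 11: 2
Level 12: 1

The root is level 0 and the size-1 base case is level 12 (the tree spans levels 0 through 12, i.e. 13 levels counting the root), so the depth is the number of divisions: log_2(4096) = 12

The recursion tree depth is log_2(4096) = 12. At each level, the problem size is divided by 2, so it takes 12 divisions to reduce to a base case of size 1. The algorithm makes 8 recursive calls at each level.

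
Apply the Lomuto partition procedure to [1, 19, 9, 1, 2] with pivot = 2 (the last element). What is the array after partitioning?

Lomuto partition with pivot = 2:

Initial array: [1, 19, 9, 1, 2]

arr[0]=1 <= 2: swap with position 0, array becomes [1, 19, 9, 1, 2]
arr[1]=19 > 2: no swap
arr[2]=9 > 2: no swap
arr[3]=1 <= 2: swap with position 1, array becomes [1, 1, 9, 19, 2]

Place pivot at position 2: [1, 1, 2, 19, 9]
Pivot position: 2

After partitioning with pivot 2, the array becomes [1, 1, 2, 19, 9]. The pivot is placed at index 2. All elements to the left of the pivot are <= 2, and all elements to the right are > 2.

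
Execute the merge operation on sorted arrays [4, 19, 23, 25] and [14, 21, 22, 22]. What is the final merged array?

Merging process:

Compare 4 vs 14: take 4 from left. Merged: [4]
Compare 19 vs 14: take 14 from right. Merged: [4, 14]
Compare 19 vs 21: take 19 from left. Merged: [4, 14, 19]
Compare 23 vs 21: take 21 from right. Merged: [4, 14, 19, 21]
Compare 23 vs 22: take 22 from right. Merged: [4, 14, 19, 21, 22]
Compare 23 vs 22: take 22 from right. Merged: [4, 14, 19, 21, 22, 22]
Append remaining from left: [23, 25]. Merged: [4, 14, 19, 21, 22, 22, 23, 25]

Final merged array: [4, 14, 19, 21, 22, 22, 23, 25]
Total comparisons: 6

The merged array is [4, 14, 19, 21, 22, 22, 23, 25], requiring 6 comparisons. The merge step runs in O(n) time where n is the total number of elements.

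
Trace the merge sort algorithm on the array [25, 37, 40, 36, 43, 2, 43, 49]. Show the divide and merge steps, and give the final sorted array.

Merge sort trace:

Split: [25, 37, 40, 36, 43, 2, 43, 49] -> [25, 37, 40, 36] and [43, 2, 43, 49]
  Split: [25, 37, 40, 36] -> [25, 37] and [40, 36]
    Split: [25, 37] -> [25] and [37]
    Merge: [25] + [37] -> [25, 37]
    Split: [40, 36] -> [40] and [36]
    Merge: [40] + [36] -> [36, 40]
  Merge: [25, 37] + [36, 40] -> [25, 36, 37, 40]
  Split: [43, 2, 43, 49] -> [43, 2] and [43, 49]
    Split: [43, 2] -> [43] and [2]
    Merge: [43] + [2] -> [2, 43]
    Split: [43, 49] -> [43] and [49]
    Merge: [43] + [49] -> [43, 49]
  Merge: [2, 43] + [43, 49] -> [2, 43, 43, 49]
Merge: [25, 36, 37, 40] + [2, 43, 43, 49] -> [2, 25, 36, 37, 40, 43, 43, 49]

Final sorted array: [2, 25, 36, 37, 40, 43, 43, 49]

The merge sort proceeds by recursively splitting the array and merging sorted halves.
After all merges, the sorted array is [2, 25, 36, 37, 40, 43, 43, 49].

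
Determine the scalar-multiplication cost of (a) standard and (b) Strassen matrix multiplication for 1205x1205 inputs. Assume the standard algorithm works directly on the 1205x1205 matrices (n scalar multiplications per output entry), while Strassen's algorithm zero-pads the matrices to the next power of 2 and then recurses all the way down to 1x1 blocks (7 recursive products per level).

Matrix multiplication for 1205x1205 matrices:

Strassen's algorithm requires power-of-2 dimensions. Pad 1205x1205 to 2048x2048 (next power of 2).

Standard algorithm: 1205^3 = 1749690125 multiplications
Strassen's algorithm: 7^(log2(2048)) = 7^11 = 1977326743 multiplications
Difference: 1749690125 - 1977326743 = -227636618 (Strassen uses MORE here due to padding overhead — for small or just-over-power-of-2 n, padding can outweigh the per-level savings)

Standard: 1749690125 multiplications (1205^3). Strassen: 1977326743 multiplications (7^11, after padding to 2048x2048). Strassen reduces 8 recursive multiplications to 7 at each level.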